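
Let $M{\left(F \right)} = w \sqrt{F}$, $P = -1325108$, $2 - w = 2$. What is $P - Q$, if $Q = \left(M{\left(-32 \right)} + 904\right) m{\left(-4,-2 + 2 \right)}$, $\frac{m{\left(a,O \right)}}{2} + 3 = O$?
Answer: $-1319684$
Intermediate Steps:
$w = 0$ ($w = 2 - 2 = 0$)
$m{\left(a,O \right)} = -6 + 2 O$
$M{\left(F \right)} = 0$ ($M{\left(F \right)} = 0 \sqrt{F} = 0$)
$Q = -5424$ ($Q = \left(0 + 904\right) \left(-6 + 2 \left(-2 + 2\right)\right) = 904 \left(-6 + 2 \cdot 0\right) = 904 \left(-6 + 0\right) = 904 \left(-6\right) = -5424$)
$P - Q = -1325108 - -5424 = -1325108 + 5424 = -1319684$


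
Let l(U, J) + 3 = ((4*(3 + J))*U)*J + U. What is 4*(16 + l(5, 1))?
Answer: 392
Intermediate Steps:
l(U, J) = -3 + U + J*U*(12 + 4*J) (l(U, J) = -3 + (((4*(3 + J))*U)*J + U) = -3 + (((12 + 4*J)*U)*J + U) = -3 + ((U*(12 + 4*J))*J + U) = -3 + (J*U*(12 + 4*J) + U) = -3 + (U + J*U*(12 + 4*J)) = -3 + U + J*U*(12 + 4*J))
4*(16 + l(5, 1)) = 4*(16 + (-3 + 5 + 4*5*1**2 + 12*1*5)) = 4*(16 + (-3 + 5 + 4*5*1 + 60)) = 4*(16 + (-3 + 5 + 20 + 60)) = 4*(16 + 82) = 4*98 = 392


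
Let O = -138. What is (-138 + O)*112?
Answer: -30912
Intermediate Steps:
(-138 + O)*112 = (-138 - 138)*112 = -276*112 = -30912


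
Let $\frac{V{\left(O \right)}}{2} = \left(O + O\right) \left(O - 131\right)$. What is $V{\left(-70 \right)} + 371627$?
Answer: $427907$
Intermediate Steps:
$V{\left(O \right)} = 4 O \left(-131 + O\right)$ ($V{\left(O \right)} = 2 \left(O + O\right) \left(O - 131\right) = 2 \cdot 2 O \left(-131 + O\right) = 4 O \left(-131 + O\right)$)
$V{\left(-70 \right)} + 371627 = 4 \left(-70\right) \left(-131 - 70\right) + 371627 = 4 \left(-70\right) \left(-201\right) + 371627 = 56280 + 371627 = 427907$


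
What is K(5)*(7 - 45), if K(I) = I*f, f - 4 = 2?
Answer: -1140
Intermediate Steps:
f = 6 (f = 4 + 2 = 6)
K(I) = 6*I (K(I) = I*6 = 6*I)
K(5)*(7 - 45) = (6*5)*(7 - 45) = 30*(-38) = -1140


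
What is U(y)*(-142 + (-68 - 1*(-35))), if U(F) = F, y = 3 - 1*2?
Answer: -175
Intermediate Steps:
y = 1 (y = 3 - 2 = 1)
U(y)*(-142 + (-68 - 1*(-35))) = 1*(-142 + (-68 - 1*(-35))) = 1*(-142 + (-68 + 35)) = 1*(-142 - 33) = 1*(-175) = -175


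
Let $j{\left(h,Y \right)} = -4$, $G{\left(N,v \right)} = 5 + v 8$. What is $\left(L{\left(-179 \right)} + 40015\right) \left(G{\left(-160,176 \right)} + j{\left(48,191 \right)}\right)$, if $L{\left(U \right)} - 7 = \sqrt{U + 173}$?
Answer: $56390998 + 1409 i \sqrt{6} \approx 5.6391 \cdot 10^{7} + 3451.3 i$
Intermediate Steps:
$G{\left(N,v \right)} = 5 + 8 v$
$L{\left(U \right)} = 7 + \sqrt{173 + U}$ ($L{\left(U \right)} = 7 + \sqrt{U + 173} = 7 + \sqrt{173 + U}$)
$\left(L{\left(-179 \right)} + 40015\right) \left(G{\left(-160,176 \right)} + j{\left(48,191 \right)}\right) = \left(\left(7 + \sqrt{173 - 179}\right) + 40015\right) \left(\left(5 + 8 \cdot 176\right) - 4\right) = \left(\left(7 + \sqrt{-6}\right) + 40015\right) \left(\left(5 + 1408\right) - 4\right) = \left(\left(7 + i \sqrt{6}\right) + 40015\right) \left(1413 - 4\right) = \left(40022 + i \sqrt{6}\right) 1409 = 56390998 + 1409 i \sqrt{6}$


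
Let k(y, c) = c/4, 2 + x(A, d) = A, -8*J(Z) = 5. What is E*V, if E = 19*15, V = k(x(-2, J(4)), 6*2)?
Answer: 855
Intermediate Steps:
J(Z) = -5/8 (J(Z) = -1/8*5 = -5/8)
x(A, d) = -2 + A
k(y, c) = c/4 (k(y, c) = c*(1/4) = c/4)
V = 3 (V = (6*2)/4 = (1/4)*12 = 3)
E = 285
E*V = 285*3 = 855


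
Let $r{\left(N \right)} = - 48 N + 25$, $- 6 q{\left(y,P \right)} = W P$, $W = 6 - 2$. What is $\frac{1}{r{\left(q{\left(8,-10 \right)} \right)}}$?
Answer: $- \frac{1}{295} \approx -0.0033898$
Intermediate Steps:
$W = 4$
$q{\left(y,P \right)} = - \frac{2 P}{3}$ ($q{\left(y,P \right)} = - \frac{4 P}{6} = - \frac{2 P}{3}$)
$r{\left(N \right)} = 25 - 48 N$
$\frac{1}{r{\left(q{\left(8,-10 \right)} \right)}} = \frac{1}{25 - 48 \left(\left(- \frac{2}{3}\right) \left(-10\right)\right)} = \frac{1}{25 - 320} = \frac{1}{-295} = - \frac{1}{295}$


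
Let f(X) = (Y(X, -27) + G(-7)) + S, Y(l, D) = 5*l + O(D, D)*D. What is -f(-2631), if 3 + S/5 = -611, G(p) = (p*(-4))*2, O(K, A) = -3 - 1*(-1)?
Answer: 16115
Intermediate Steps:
O(K, A) = -2 (O(K, A) = -3 + 1 = -2)
Y(l, D) = -2*D + 5*l (Y(l, D) = 5*l - 2*D = -2*D + 5*l)
G(p) = -8*p (G(p) = -4*p*2 = -8*p)
S = -3070 (S = -15 + 5*(-611) = -15 - 3055 = -3070)
f(X) = -2960 + 5*X (f(X) = ((-2*(-27) + 5*X) - 8*(-7)) - 3070 = ((54 + 5*X) + 56) - 3070 = (110 + 5*X) - 3070 = -2960 + 5*X)
-f(-2631) = -(-2960 + 5*(-2631)) = -(-2960 - 13155) = -1*(-16115) = 16115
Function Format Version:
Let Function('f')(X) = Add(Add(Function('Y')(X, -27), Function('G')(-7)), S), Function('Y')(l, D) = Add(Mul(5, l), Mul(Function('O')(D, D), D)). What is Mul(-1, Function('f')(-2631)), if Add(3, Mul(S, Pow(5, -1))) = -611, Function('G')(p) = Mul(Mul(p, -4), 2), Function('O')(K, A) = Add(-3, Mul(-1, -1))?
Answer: 16115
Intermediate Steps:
Function('O')(K, A) = -2 (Function('O')(K, A) = Add(-3, 1) = -2)
Function('Y')(l, D) = Add(Mul(-2, D), Mul(5, l)) (Function('Y')(l, D) = Add(Mul(5, l), Mul(-2, D)) = Add(Mul(-2, D), Mul(5, l)))
Function('G')(p) = Mul(-8, p) (Function('G')(p) = Mul(Mul(-4, p), 2) = Mul(-8, p))
S = -3070 (S = Add(-15, Mul(5, -611)) = Add(-15, -3055) = -3070)
Function('f')(X) = Add(-2960, Mul(5, X)) (Function('f')(X) = Add(Add(Add(Mul(-2, -27), Mul(5, X)), Mul(-8, -7)), -3070) = Add(Add(Add(54, Mul(5, X)), 56), -3070) = Add(Add(110, Mul(5, X)), -3070) = Add(-2960, Mul(5, X)))
Mul(-1, Function('f')(-2631)) = Mul(-1, Add(-2960, Mul(5, -2631))) = Mul(-1, Add(-2960, -13155)) = Mul(-1, -16115) = 16115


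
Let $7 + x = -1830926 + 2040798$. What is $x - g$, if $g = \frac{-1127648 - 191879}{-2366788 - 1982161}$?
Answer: $\frac{82971896578}{395359} \approx 2.0986 \cdot 10^{5}$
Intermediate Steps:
$x = 209865$ ($x = -7 + \left(-1830926 + 2040798\right) = -7 + 209872 = 209865$)
$g = \frac{119957}{395359}$ ($g = - \frac{1319527}{-4348949} = \left(-1319527\right) \left(- \frac{1}{4348949}\right) = \frac{119957}{395359} \approx 0.30341$)
$x - g = 209865 - \frac{119957}{395359} = \frac{82971896578}{395359}$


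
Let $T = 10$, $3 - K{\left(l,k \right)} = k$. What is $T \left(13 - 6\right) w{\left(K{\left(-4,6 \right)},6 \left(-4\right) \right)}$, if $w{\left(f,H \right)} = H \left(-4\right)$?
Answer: $6720$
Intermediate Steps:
$K{\left(l,k \right)} = 3 - k$
$w{\left(f,H \right)} = - 4 H$
$T \left(13 - 6\right) w{\left(K{\left(-4,6 \right)},6 \left(-4\right) \right)} = 10 \left(13 - 6\right) \left(- 4 \cdot 6 \left(-4\right)\right) = 10 \cdot 7 \left(\left(-4\right) \left(-24\right)\right) = 10 \cdot 7 \cdot 96 = 10 \cdot 672 = 6720$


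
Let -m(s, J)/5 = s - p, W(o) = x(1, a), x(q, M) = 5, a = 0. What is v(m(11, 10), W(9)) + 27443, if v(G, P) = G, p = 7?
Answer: 27423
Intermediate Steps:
W(o) = 5
m(s, J) = 35 - 5*s (m(s, J) = -5*(s - 1*7) = -5*(s - 7) = -5*(-7 + s) = 35 - 5*s)
v(m(11, 10), W(9)) + 27443 = (35 - 5*11) + 27443 = (35 - 55) + 27443 = -20 + 27443 = 27423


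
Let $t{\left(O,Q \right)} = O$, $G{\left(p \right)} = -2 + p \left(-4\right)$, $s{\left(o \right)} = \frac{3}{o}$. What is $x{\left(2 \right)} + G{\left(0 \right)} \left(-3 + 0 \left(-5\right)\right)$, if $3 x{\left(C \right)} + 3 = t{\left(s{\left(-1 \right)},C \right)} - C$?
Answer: $\frac{10}{3} \approx 3.3333$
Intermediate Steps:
$G{\left(p \right)} = -2 - 4 p$
$x{\left(C \right)} = -2 - \frac{C}{3}$ ($x{\left(C \right)} = -1 + \frac{\frac{3}{-1} - C}{3} = -1 + \frac{3 \left(-1\right) - C}{3} = -1 + \frac{-3 - C}{3} = -1 - \left(1 + \frac{C}{3}\right) = -2 - \frac{C}{3}$)
$x{\left(2 \right)} + G{\left(0 \right)} \left(-3 + 0 \left(-5\right)\right) = \left(-2 - \frac{2}{3}\right) + \left(-2 - 0\right) \left(-3 + 0 \left(-5\right)\right) = \left(-2 - \frac{2}{3}\right) + \left(-2 + 0\right) \left(-3 + 0\right) = - \frac{8}{3} - -6 = - \frac{8}{3} + 6 = \frac{10}{3}$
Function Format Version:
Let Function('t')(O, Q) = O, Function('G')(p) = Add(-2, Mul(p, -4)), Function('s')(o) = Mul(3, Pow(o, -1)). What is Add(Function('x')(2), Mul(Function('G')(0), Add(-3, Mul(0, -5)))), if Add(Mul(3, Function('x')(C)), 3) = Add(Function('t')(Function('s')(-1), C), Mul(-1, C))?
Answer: Rational(10, 3) ≈ 3.3333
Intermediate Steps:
Function('G')(p) = Add(-2, Mul(-4, p))
Function('x')(C) = Add(-2, Mul(Rational(-1, 3), C)) (Function('x')(C) = Add(-1, Mul(Rational(1, 3), Add(Mul(3, Pow(-1, -1)), Mul(-1, C)))) = Add(-1, Mul(Rational(1, 3), Add(Mul(3, -1), Mul(-1, C)))) = Add(-1, Mul(Rational(1, 3), Add(-3, Mul(-1, C)))) = Add(-1, Add(-1, Mul(Rational(-1, 3), C))) = Add(-2, Mul(Rational(-1, 3), C)))
Add(Function('x')(2), Mul(Function('G')(0), Add(-3, Mul(0, -5)))) = Add(Add(-2, Mul(Rational(-1, 3), 2)), Mul(Add(-2, Mul(-4, 0)), Add(-3, Mul(0, -5)))) = Add(Add(-2, Rational(-2, 3)), Mul(Add(-2, 0), Add(-3, 0))) = Add(Rational(-8, 3), Mul(-2, -3)) = Add(Rational(-8, 3), 6) = Rational(10, 3)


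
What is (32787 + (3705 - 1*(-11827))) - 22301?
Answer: 26018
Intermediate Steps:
(32787 + (3705 - 1*(-11827))) - 22301 = (32787 + (3705 + 11827)) - 22301 = (32787 + 15532) - 22301 = 48319 - 22301 = 26018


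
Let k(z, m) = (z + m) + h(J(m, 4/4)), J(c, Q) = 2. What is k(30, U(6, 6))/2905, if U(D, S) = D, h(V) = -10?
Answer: 26/2905 ≈ 0.0089501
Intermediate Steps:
k(z, m) = -10 + m + z (k(z, m) = (z + m) - 10 = (m + z) - 10 = -10 + m + z)
k(30, U(6, 6))/2905 = (-10 + 6 + 30)/2905 = 26*(1/2905) = 26/2905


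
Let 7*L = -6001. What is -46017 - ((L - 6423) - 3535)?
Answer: -246412/7 ≈ -35202.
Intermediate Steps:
L = -6001/7 (L = (1/7)*(-6001) = -6001/7 ≈ -857.29)
-46017 - ((L - 6423) - 3535) = -46017 - ((-6001/7 - 6423) - 3535) = -46017 - (-50962/7 - 3535) = -46017 - 1*(-75707/7) = -46017 + 75707/7 = -246412/7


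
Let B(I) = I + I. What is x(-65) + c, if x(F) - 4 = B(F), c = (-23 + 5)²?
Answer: 198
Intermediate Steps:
c = 324 (c = (-18)² = 324)
B(I) = 2*I
x(F) = 4 + 2*F
x(-65) + c = (4 + 2*(-65)) + 324 = (4 - 130) + 324 = -126 + 324 = 198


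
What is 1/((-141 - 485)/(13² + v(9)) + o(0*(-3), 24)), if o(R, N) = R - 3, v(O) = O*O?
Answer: -125/688 ≈ -0.18169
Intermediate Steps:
v(O) = O²
o(R, N) = -3 + R
1/((-141 - 485)/(13² + v(9)) + o(0*(-3), 24)) = 1/((-141 - 485)/(13² + 9²) + (-3 + 0*(-3))) = 1/(-626/(169 + 81) + (-3 + 0)) = 1/(-626/250 - 3) = 1/(-626*1/250 - 3) = 1/(-313/125 - 3) = 1/(-688/125) = -125/688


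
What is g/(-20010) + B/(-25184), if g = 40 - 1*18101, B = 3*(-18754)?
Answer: 395162711/125982960 ≈ 3.1366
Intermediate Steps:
B = -56262
g = -18061 (g = 40 - 18101 = -18061)
g/(-20010) + B/(-25184) = -18061/(-20010) - 56262/(-25184) = -18061*(-1/20010) - 56262*(-1/25184) = 18061/20010 + 28131/12592 = 395162711/125982960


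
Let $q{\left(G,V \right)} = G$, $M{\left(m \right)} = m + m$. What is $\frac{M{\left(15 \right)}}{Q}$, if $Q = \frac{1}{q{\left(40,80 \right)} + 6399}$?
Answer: $193170$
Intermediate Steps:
$M{\left(m \right)} = 2 m$
$Q = \frac{1}{6439}$ ($Q = \frac{1}{40 + 6399} = \frac{1}{6439} \approx 0.0001553$)
$\frac{M{\left(15 \right)}}{Q} = 2 \cdot 15 \frac{1}{\frac{1}{6439}} = 30 \cdot 6439 = 193170$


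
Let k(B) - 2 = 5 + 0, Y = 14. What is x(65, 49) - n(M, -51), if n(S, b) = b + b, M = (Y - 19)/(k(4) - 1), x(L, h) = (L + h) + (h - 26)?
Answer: 239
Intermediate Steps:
k(B) = 7 (k(B) = 2 + (5 + 0) = 2 + 5 = 7)
x(L, h) = -26 + L + 2*h (x(L, h) = (L + h) + (-26 + h) = -26 + L + 2*h)
M = -⅚ (M = (14 - 19)/(7 - 1) = -5/6 = -5*⅙ = -⅚ ≈ -0.83333)
n(S, b) = 2*b
x(65, 49) - n(M, -51) = (-26 + 65 + 2*49) - 2*(-51) = (-26 + 65 + 98) - 1*(-102) = 137 + 102 = 239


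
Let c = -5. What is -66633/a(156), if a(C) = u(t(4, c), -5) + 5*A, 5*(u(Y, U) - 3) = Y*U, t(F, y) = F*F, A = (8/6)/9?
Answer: 1799091/331 ≈ 5435.3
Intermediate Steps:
A = 4/27 (A = (8*(⅙))*(⅑) = (4/3)*(⅑) = 4/27 ≈ 0.14815)
t(F, y) = F²
u(Y, U) = 3 + U*Y/5 (u(Y, U) = 3 + (Y*U)/5 = 3 + (U*Y)/5 = 3 + U*Y/5)
a(C) = -331/27 (a(C) = (3 + (⅕)*(-5)*4²) + 5*(4/27) = (3 + (⅕)*(-5)*16) + 20/27 = (3 - 16) + 20/27 = -13 + 20/27 = -331/27)
-66633/a(156) = -66633/(-331/27) = -66633*(-27/331) = 1799091/331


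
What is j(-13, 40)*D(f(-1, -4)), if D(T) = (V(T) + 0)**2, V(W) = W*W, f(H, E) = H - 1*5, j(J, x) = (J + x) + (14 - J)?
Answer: 69984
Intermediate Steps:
j(J, x) = 14 + x
f(H, E) = -5 + H (f(H, E) = H - 5 = -5 + H)
V(W) = W**2
D(T) = T**4 (D(T) = (T**2 + 0)**2 = (T**2)**2 = T**4)
j(-13, 40)*D(f(-1, -4)) = (14 + 40)*(-5 - 1)**4 = 54*(-6)**4 = 54*1296 = 69984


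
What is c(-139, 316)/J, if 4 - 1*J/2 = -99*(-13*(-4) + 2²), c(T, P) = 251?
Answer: 251/11096 ≈ 0.022621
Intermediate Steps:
J = 11096 (J = 8 - (-198)*(-13*(-4) + 2²) = 8 - (-198)*(52 + 4) = 8 - (-198)*56 = 8 - 2*(-5544) = 8 + 11088 = 11096)
c(-139, 316)/J = 251/11096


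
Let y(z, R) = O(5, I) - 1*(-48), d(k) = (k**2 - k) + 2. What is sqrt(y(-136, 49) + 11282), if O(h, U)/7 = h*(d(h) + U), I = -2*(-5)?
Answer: 5*sqrt(498) ≈ 111.58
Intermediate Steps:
d(k) = 2 + k**2 - k
I = 10
O(h, U) = 7*h*(2 + U + h**2 - h) (O(h, U) = 7*(h*((2 + h**2 - h) + U)) = 7*(h*(2 + U + h**2 - h)) = 7*h*(2 + U + h**2 - h))
y(z, R) = 1168 (y(z, R) = 7*5*(2 + 10 + 5**2 - 1*5) - 1*(-48) = 7*5*(2 + 10 + 25 - 5) + 48 = 7*5*32 + 48 = 1120 + 48 = 1168)
sqrt(y(-136, 49) + 11282) = sqrt(1168 + 11282) = sqrt(12450) = 5*sqrt(498)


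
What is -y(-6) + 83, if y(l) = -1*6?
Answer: 89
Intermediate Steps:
y(l) = -6
-y(-6) + 83 = -1*(-6) + 83 = 6 + 83 = 89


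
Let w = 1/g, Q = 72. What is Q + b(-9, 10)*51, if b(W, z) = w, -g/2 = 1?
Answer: 93/2 ≈ 46.500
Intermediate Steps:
g = -2 (g = -2*1 = -2)
w = -1/2 (w = 1/(-2) = -1/2 ≈ -0.50000)
b(W, z) = -1/2
Q + b(-9, 10)*51 = 72 - 1/2*51 = 72 - 51/2 = 93/2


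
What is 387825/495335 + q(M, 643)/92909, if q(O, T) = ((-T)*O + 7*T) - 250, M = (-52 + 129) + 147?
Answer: -6641197742/9204215903 ≈ -0.72154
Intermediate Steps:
M = 224 (M = 77 + 147 = 224)
q(O, T) = -250 + 7*T - O*T (q(O, T) = (-O*T + 7*T) - 250 = (7*T - O*T) - 250 = -250 + 7*T - O*T)
387825/495335 + q(M, 643)/92909 = 387825/495335 + (-250 + 7*643 - 1*224*643)/92909 = 387825*(1/495335) + (-250 + 4501 - 144032)*(1/92909) = 77565/99067 - 139781*1/92909 = 77565/99067 - 139781/92909 = -6641197742/9204215903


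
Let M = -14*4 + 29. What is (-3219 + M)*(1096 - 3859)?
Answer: 8968698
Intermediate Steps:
M = -27 (M = -56 + 29 = -27)
(-3219 + M)*(1096 - 3859) = (-3219 - 27)*(1096 - 3859) = -3246*(-2763) = 8968698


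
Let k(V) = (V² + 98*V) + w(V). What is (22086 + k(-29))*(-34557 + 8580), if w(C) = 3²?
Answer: -521981838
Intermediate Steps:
w(C) = 9
k(V) = 9 + V² + 98*V (k(V) = (V² + 98*V) + 9 = 9 + V² + 98*V)
(22086 + k(-29))*(-34557 + 8580) = (22086 + (9 + (-29)² + 98*(-29)))*(-34557 + 8580) = (22086 + (9 + 841 - 2842))*(-25977) = (22086 - 1992)*(-25977) = 20094*(-25977) = -521981838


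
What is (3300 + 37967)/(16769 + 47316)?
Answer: 41267/64085 ≈ 0.64394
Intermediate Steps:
(3300 + 37967)/(16769 + 47316) = 41267/64085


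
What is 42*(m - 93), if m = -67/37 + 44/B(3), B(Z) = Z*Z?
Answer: -419216/111 ≈ -3776.7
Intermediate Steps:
B(Z) = Z**2
m = 1025/333 (m = -67/37 + 44/(3**2) = -67*1/37 + 44/9 = -67/37 + 44*(1/9) = -67/37 + 44/9 = 1025/333 ≈ 3.0781)
42*(m - 93) = 42*(1025/333 - 93) = 42*(-29944/333) = -419216/111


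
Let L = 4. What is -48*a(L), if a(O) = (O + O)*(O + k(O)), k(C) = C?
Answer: -3072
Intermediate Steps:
a(O) = 4*O² (a(O) = (O + O)*(O + O) = (2*O)*(2*O) = 4*O²)
-48*a(L) = -192*4² = -192*16 = -48*64 = -3072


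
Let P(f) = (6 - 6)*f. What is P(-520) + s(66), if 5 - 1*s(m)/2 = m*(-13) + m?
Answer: 1594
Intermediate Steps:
P(f) = 0 (P(f) = 0*f = 0)
s(m) = 10 + 24*m (s(m) = 10 - 2*(m*(-13) + m) = 10 - 2*(-13*m + m) = 10 - (-24)*m = 10 + 24*m)
P(-520) + s(66) = 0 + (10 + 24*66) = 0 + (10 + 1584) = 0 + 1594 = 1594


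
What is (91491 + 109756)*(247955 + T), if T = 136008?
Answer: 77271401861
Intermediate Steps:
(91491 + 109756)*(247955 + T) = (91491 + 109756)*(247955 + 136008) = 201247*383963 = 77271401861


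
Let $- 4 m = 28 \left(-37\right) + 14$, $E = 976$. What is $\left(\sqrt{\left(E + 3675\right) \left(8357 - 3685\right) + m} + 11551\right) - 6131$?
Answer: $5420 + \frac{\sqrt{86918910}}{2} \approx 10082.0$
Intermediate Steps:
$m = \frac{511}{2}$ ($m = - \frac{28 \left(-37\right) + 14}{4} = - \frac{-1036 + 14}{4} = \left(- \frac{1}{4}\right) \left(-1022\right) = \frac{511}{2} \approx 255.5$)
$\left(\sqrt{\left(E + 3675\right) \left(8357 - 3685\right) + m} + 11551\right) - 6131 = \left(\sqrt{\left(976 + 3675\right) \left(8357 - 3685\right) + \frac{511}{2}} + 11551\right) - 6131 = \left(\sqrt{4651 \cdot 4672 + \frac{511}{2}} + 11551\right) - 6131 = \left(\sqrt{21729472 + \frac{511}{2}} + 11551\right) - 6131 = \left(\sqrt{\frac{43459455}{2}} + 11551\right) - 6131 = \left(\frac{\sqrt{86918910}}{2} + 11551\right) - 6131 = \left(11551 + \frac{\sqrt{86918910}}{2}\right) - 6131 = 5420 + \frac{\sqrt{86918910}}{2}$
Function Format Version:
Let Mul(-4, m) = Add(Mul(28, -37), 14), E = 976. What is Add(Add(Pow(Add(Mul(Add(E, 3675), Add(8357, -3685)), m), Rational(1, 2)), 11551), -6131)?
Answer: Add(5420, Mul(Rational(1, 2), Pow(86918910, Rational(1, 2)))) ≈ 10082.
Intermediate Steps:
m = Rational(511, 2) (m = Mul(Rational(-1, 4), Add(Mul(28, -37), 14)) = Mul(Rational(-1, 4), Add(-1036, 14)) = Mul(Rational(-1, 4), -1022) = Rational(511, 2) ≈ 255.50)
Add(Add(Pow(Add(Mul(Add(E, 3675), Add(8357, -3685)), m), Rational(1, 2)), 11551), -6131) = Add(Add(Pow(Add(Mul(Add(976, 3675), Add(8357, -3685)), Rational(511, 2)), Rational(1, 2)), 11551), -6131) = Add(Add(Pow(Add(Mul(4651, 4672), Rational(511, 2)), Rational(1, 2)), 11551), -6131) = Add(Add(Pow(Add(21729472, Rational(511, 2)), Rational(1, 2)), 11551), -6131) = Add(Add(Pow(Rational(43459455, 2), Rational(1, 2)), 11551), -6131) = Add(Add(Mul(Rational(1, 2), Pow(86918910, Rational(1, 2))), 11551), -6131) = Add(Add(11551, Mul(Rational(1, 2), Pow(86918910, Rational(1, 2)))), -6131) = Add(5420, Mul(Rational(1, 2), Pow(86918910, Rational(1, 2))))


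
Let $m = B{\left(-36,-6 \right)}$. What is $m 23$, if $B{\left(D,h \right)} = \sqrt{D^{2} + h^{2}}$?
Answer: $138 \sqrt{37} \approx 839.42$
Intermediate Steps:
$m = 6 \sqrt{37}$ ($m = \sqrt{\left(-36\right)^{2} + \left(-6\right)^{2}} = \sqrt{1296 + 36} = \sqrt{1332} = 6 \sqrt{37} \approx 36.497$)
$m 23 = 6 \sqrt{37} \cdot 23 = 138 \sqrt{37}$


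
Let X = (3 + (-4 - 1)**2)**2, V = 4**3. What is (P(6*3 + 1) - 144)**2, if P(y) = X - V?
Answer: 331776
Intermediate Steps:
V = 64
X = 784 (X = (3 + (-5)**2)**2 = (3 + 25)**2 = 28**2 = 784)
P(y) = 720 (P(y) = 784 - 1*64 = 784 - 64 = 720)
(P(6*3 + 1) - 144)**2 = (720 - 144)**2 = 576**2 = 331776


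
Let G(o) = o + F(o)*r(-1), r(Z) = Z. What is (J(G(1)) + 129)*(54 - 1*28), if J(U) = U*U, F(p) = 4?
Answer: 3588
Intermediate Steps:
G(o) = -4 + o (G(o) = o + 4*(-1) = o - 4 = -4 + o)
J(U) = U**2
(J(G(1)) + 129)*(54 - 1*28) = ((-4 + 1)**2 + 129)*(54 - 1*28) = ((-3)**2 + 129)*(54 - 28) = (9 + 129)*26 = 138*26 = 3588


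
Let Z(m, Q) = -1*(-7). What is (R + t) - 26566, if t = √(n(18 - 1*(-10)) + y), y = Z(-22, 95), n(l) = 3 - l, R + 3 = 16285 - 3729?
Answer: -14013 + 3*I*√2 ≈ -14013.0 + 4.2426*I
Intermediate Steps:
Z(m, Q) = 7
R = 12553 (R = -3 + (16285 - 3729) = -3 + 12556 = 12553)
y = 7
t = 3*I*√2 (t = √((3 - (18 - 1*(-10))) + 7) = √((3 - (18 + 10)) + 7) = √((3 - 1*28) + 7) = √((3 - 28) + 7) = √(-25 + 7) = √(-18) = 3*I*√2 ≈ 4.2426*I)
(R + t) - 26566 = (12553 + 3*I*√2) - 26566 = -14013 + 3*I*√2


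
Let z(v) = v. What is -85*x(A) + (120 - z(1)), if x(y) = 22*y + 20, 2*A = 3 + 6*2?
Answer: -15606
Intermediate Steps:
A = 15/2 (A = (3 + 6*2)/2 = (3 + 12)/2 = (½)*15 = 15/2 ≈ 7.5000)
x(y) = 20 + 22*y
-85*x(A) + (120 - z(1)) = -85*(20 + 22*(15/2)) + (120 - 1*1) = -85*(20 + 165) + (120 - 1) = -85*185 + 119 = -15725 + 119 = -15606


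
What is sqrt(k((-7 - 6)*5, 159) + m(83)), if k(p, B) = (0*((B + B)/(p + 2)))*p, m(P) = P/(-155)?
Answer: I*sqrt(12865)/155 ≈ 0.73177*I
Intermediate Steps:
m(P) = -P/155 (m(P) = P*(-1/155) = -P/155)
k(p, B) = 0 (k(p, B) = (0*((2*B)/(2 + p)))*p = (0*(2*B/(2 + p)))*p = 0*p = 0)
sqrt(k((-7 - 6)*5, 159) + m(83)) = sqrt(0 - 1/155*83) = sqrt(0 - 83/155) = sqrt(-83/155) = I*sqrt(12865)/155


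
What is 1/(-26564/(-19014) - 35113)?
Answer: -9507/333806009 ≈ -2.8481e-5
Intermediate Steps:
1/(-26564/(-19014) - 35113) = 1/(-26564*(-1/19014) - 35113) = 1/(13282/9507 - 35113) = 1/(-333806009/9507) = -9507/333806009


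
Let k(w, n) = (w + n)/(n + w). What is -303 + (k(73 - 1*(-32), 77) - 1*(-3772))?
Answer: 3470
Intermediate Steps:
k(w, n) = 1 (k(w, n) = (n + w)/(n + w) = 1)
-303 + (k(73 - 1*(-32), 77) - 1*(-3772)) = -303 + (1 - 1*(-3772)) = -303 + (1 + 3772) = -303 + 3773 = 3470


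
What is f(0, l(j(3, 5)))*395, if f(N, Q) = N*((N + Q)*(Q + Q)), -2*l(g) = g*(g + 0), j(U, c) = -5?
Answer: 0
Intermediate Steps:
l(g) = -g²/2 (l(g) = -g*(g + 0)/2 = -g*g/2 = -g²/2)
f(N, Q) = 2*N*Q*(N + Q) (f(N, Q) = N*((N + Q)*(2*Q)) = N*(2*Q*(N + Q)) = 2*N*Q*(N + Q))
f(0, l(j(3, 5)))*395 = (2*0*(-½*(-5)²)*(0 - ½*(-5)²))*395 = (2*0*(-½*25)*(0 - ½*25))*395 = (2*0*(-25/2)*(0 - 25/2))*395 = (2*0*(-25/2)*(-25/2))*395 = 0*395 = 0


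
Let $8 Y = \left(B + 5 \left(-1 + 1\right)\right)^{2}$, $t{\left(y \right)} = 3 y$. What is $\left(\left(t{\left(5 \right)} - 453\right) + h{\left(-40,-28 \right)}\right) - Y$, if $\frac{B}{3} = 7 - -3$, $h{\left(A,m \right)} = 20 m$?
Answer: $- \frac{2221}{2} \approx -1110.5$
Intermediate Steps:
$B = 30$ ($B = 3 \left(7 - -3\right) = 3 \left(7 + 3\right) = 3 \cdot 10 = 30$)
$Y = \frac{225}{2}$ ($Y = \frac{\left(30 + 5 \left(-1 + 1\right)\right)^{2}}{8} = \frac{\left(30 + 5 \cdot 0\right)^{2}}{8} = \frac{\left(30 + 0\right)^{2}}{8} = \frac{30^{2}}{8} = \frac{1}{8} \cdot 900 = \frac{225}{2} \approx 112.5$)
$\left(\left(t{\left(5 \right)} - 453\right) + h{\left(-40,-28 \right)}\right) - Y = \left(\left(3 \cdot 5 - 453\right) + 20 \left(-28\right)\right) - \frac{225}{2} = \left(\left(15 - 453\right) - 560\right) - \frac{225}{2} = \left(-438 - 560\right) - \frac{225}{2} = -998 - \frac{225}{2} = - \frac{2221}{2}$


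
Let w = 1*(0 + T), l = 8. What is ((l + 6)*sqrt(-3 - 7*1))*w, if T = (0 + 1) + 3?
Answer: 56*I*sqrt(10) ≈ 177.09*I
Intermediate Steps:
T = 4 (T = 1 + 3 = 4)
w = 4 (w = 1*(0 + 4) = 1*4 = 4)
((l + 6)*sqrt(-3 - 7*1))*w = ((8 + 6)*sqrt(-3 - 7*1))*4 = (14*sqrt(-3 - 7))*4 = (14*sqrt(-10))*4 = (14*(I*sqrt(10)))*4 = (14*I*sqrt(10))*4 = 56*I*sqrt(10)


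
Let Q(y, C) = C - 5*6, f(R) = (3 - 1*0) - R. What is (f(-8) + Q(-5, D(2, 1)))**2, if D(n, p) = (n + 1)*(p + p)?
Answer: 169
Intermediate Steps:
D(n, p) = 2*p*(1 + n) (D(n, p) = (1 + n)*(2*p) = 2*p*(1 + n))
f(R) = 3 - R (f(R) = (3 + 0) - R = 3 - R)
Q(y, C) = -30 + C (Q(y, C) = C - 30 = -30 + C)
(f(-8) + Q(-5, D(2, 1)))**2 = ((3 - 1*(-8)) + (-30 + 2*1*(1 + 2)))**2 = ((3 + 8) + (-30 + 2*1*3))**2 = (11 + (-30 + 6))**2 = (11 - 24)**2 = (-13)**2 = 169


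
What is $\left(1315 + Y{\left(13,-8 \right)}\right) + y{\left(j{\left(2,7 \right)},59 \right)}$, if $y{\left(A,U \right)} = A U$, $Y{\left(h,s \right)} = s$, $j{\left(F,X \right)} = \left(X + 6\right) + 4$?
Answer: $2310$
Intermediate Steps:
$j{\left(F,X \right)} = 10 + X$ ($j{\left(F,X \right)} = \left(6 + X\right) + 4 = 10 + X$)
$\left(1315 + Y{\left(13,-8 \right)}\right) + y{\left(j{\left(2,7 \right)},59 \right)} = \left(1315 - 8\right) + \left(10 + 7\right) 59 = 1307 + 17 \cdot 59 = 1307 + 1003 = 2310$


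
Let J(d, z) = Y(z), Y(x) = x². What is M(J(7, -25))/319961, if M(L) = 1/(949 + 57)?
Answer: 1/321880766 ≈ 3.1067e-9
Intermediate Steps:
J(d, z) = z²
M(L) = 1/1006
M(J(7, -25))/319961 = (1/1006)/319961 = (1/1006)*(1/319961) = 1/321880766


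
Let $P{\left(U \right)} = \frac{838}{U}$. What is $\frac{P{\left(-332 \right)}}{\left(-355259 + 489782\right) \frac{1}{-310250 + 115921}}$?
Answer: $\frac{81423851}{22330818} \approx 3.6463$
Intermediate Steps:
$\frac{P{\left(-332 \right)}}{\left(-355259 + 489782\right) \frac{1}{-310250 + 115921}} = \frac{838 \frac{1}{-332}}{\left(-355259 + 489782\right) \frac{1}{-310250 + 115921}} = \frac{838 \left(- \frac{1}{332}\right)}{134523 \frac{1}{-194329}} = - \frac{419}{166 \cdot 134523 \left(- \frac{1}{194329}\right)} = - \frac{419}{166 \left(- \frac{134523}{194329}\right)} = \left(- \frac{419}{166}\right) \left(- \frac{194329}{134523}\right) = \frac{81423851}{22330818}$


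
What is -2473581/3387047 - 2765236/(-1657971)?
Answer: 5264858733941/5615625701637 ≈ 0.93754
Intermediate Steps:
-2473581/3387047 - 2765236/(-1657971) = -2473581*1/3387047 - 2765236*(-1/1657971) = -2473581/3387047 + 2765236/1657971 = 5264858733941/5615625701637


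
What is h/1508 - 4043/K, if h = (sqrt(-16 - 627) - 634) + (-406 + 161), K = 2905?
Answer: -8650339/4380740 + I*sqrt(643)/1508 ≈ -1.9746 + 0.016815*I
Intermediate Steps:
h = -879 + I*sqrt(643) (h = (sqrt(-643) - 634) - 245 = (I*sqrt(643) - 634) - 245 = (-634 + I*sqrt(643)) - 245 = -879 + I*sqrt(643) ≈ -879.0 + 25.357*I)
h/1508 - 4043/K = (-879 + I*sqrt(643))/1508 - 4043/2905 = (-879 + I*sqrt(643))*(1/1508) - 4043*1/2905 = (-879/1508 + I*sqrt(643)/1508) - 4043/2905 = -8650339/4380740 + I*sqrt(643)/1508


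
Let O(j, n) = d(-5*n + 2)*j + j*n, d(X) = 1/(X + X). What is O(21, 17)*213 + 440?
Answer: 12691373/166 ≈ 76454.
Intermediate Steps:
d(X) = 1/(2*X)
O(j, n) = j*n + j/(2*(2 - 5*n)) (O(j, n) = (1/(2*(-5*n + 2)))*j + j*n = (1/(2*(2 - 5*n)))*j + j*n = j/(2*(2 - 5*n)) + j*n = j*n + j/(2*(2 - 5*n)))
O(21, 17)*213 + 440 = (21*(17 - 1/(2*(-2 + 5*17))))*213 + 440 = (21*(17 - 1/(2*(-2 + 85))))*213 + 440 = (21*(17 - ½/83))*213 + 440 = (21*(17 - ½*1/83))*213 + 440 = (21*(17 - 1/166))*213 + 440 = (21*(2821/166))*213 + 440 = (59241/166)*213 + 440 = 12618333/166 + 440 = 12691373/166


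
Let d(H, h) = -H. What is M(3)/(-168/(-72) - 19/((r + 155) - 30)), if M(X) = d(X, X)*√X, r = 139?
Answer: -264*√3/199 ≈ -2.2978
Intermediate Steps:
M(X) = -X^(3/2) (M(X) = (-X)*√X = -X^(3/2))
M(3)/(-168/(-72) - 19/((r + 155) - 30)) = (-3^(3/2))/(-168/(-72) - 19/((139 + 155) - 30)) = (-3*√3)/(-168*(-1/72) - 19/(294 - 30)) = (-3*√3)/(7/3 - 19/264) = (-3*√3)/(199/88) = -3*√3*(88/199) = -264*√3/199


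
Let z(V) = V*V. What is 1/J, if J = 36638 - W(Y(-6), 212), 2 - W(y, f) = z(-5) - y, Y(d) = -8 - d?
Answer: 1/36663 ≈ 2.7275e-5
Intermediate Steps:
z(V) = V**2
W(y, f) = -23 + y (W(y, f) = 2 - ((-5)**2 - y) = 2 - (25 - y) = 2 + (-25 + y) = -23 + y)
J = 36663 (J = 36638 - (-23 + (-8 - 1*(-6))) = 36638 - (-23 + (-8 + 6)) = 36638 - (-23 - 2) = 36638 - 1*(-25) = 36638 + 25 = 36663)
1/J = 1/36663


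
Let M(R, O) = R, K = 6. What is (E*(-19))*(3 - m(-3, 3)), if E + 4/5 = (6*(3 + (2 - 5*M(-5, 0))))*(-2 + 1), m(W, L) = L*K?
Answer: -51528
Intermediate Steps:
m(W, L) = 6*L (m(W, L) = L*6 = 6*L)
E = -904/5 (E = -⅘ + (6*(3 + (2 - 5*(-5))))*(-2 + 1) = -⅘ + (6*(3 + (2 + 25)))*(-1) = -⅘ + (6*(3 + 27))*(-1) = -⅘ + (6*30)*(-1) = -⅘ + 180*(-1) = -⅘ - 180 = -904/5 ≈ -180.80)
(E*(-19))*(3 - m(-3, 3)) = (-904/5*(-19))*(3 - 6*3) = 17176*(3 - 1*18)/5 = 17176*(3 - 18)/5 = (17176/5)*(-15) = -51528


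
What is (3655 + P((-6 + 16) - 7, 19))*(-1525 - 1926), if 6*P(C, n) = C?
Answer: -25230261/2 ≈ -1.2615e+7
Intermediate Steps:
P(C, n) = C/6
(3655 + P((-6 + 16) - 7, 19))*(-1525 - 1926) = (3655 + ((-6 + 16) - 7)/6)*(-1525 - 1926) = (3655 + (10 - 7)/6)*(-3451) = (3655 + (⅙)*3)*(-3451) = (3655 + ½)*(-3451) = (7311/2)*(-3451) = -25230261/2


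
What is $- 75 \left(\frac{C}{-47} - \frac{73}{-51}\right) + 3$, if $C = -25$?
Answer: $- \frac{115253}{799} \approx -144.25$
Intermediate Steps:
$- 75 \left(\frac{C}{-47} - \frac{73}{-51}\right) + 3 = - 75 \left(- \frac{25}{-47} - \frac{73}{-51}\right) + 3 = - 75 \left(\left(-25\right) \left(- \frac{1}{47}\right) - - \frac{73}{51}\right) + 3 = - 75 \left(\frac{25}{47} + \frac{73}{51}\right) + 3 = \left(-75\right) \frac{4706}{2397} + 3 = - \frac{117650}{799} + 3 = - \frac{115253}{799}$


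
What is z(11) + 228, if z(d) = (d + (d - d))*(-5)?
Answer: 173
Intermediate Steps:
z(d) = -5*d (z(d) = (d + 0)*(-5) = d*(-5) = -5*d)
z(11) + 228 = -5*11 + 228 = -55 + 228 = 173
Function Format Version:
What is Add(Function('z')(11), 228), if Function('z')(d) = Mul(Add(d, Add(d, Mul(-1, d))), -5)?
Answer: 173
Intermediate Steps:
Function('z')(d) = Mul(-5, d) (Function('z')(d) = Mul(Add(d, 0), -5) = Mul(d, -5) = Mul(-5, d))
Add(Function('z')(11), 228) = Add(Mul(-5, 11), 228) = Add(-55, 228) = 173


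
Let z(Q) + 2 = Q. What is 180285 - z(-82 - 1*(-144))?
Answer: 180225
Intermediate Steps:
z(Q) = -2 + Q
180285 - z(-82 - 1*(-144)) = 180285 - (-2 + (-82 - 1*(-144))) = 180285 - (-2 + (-82 + 144)) = 180285 - (-2 + 62) = 180285 - 1*60 = 180285 - 60 = 180225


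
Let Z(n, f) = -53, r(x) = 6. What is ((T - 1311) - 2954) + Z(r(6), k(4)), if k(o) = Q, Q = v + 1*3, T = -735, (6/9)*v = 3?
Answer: -5053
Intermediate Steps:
v = 9/2 (v = (3/2)*3 = 9/2 ≈ 4.5000)
Q = 15/2 (Q = 9/2 + 1*3 = 9/2 + 3 = 15/2 ≈ 7.5000)
k(o) = 15/2
((T - 1311) - 2954) + Z(r(6), k(4)) = ((-735 - 1311) - 2954) - 53 = (-2046 - 2954) - 53 = -5000 - 53 = -5053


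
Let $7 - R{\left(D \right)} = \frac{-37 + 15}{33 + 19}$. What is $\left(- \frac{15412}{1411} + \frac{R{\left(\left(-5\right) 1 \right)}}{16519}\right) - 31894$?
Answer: $- \frac{19334894477601}{606016034} \approx -31905.0$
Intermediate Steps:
$R{\left(D \right)} = \frac{193}{26}$ ($R{\left(D \right)} = 7 - \frac{-37 + 15}{33 + 19} = 7 - - \frac{22}{52} = 7 - \left(-22\right) \frac{1}{52} = 7 - - \frac{11}{26} = 7 + \frac{11}{26} = \frac{193}{26}$)
$\left(- \frac{15412}{1411} + \frac{R{\left(\left(-5\right) 1 \right)}}{16519}\right) - 31894 = \left(- \frac{15412}{1411} + \frac{193}{26 \cdot 16519}\right) - 31894 = \left(\left(-15412\right) \frac{1}{1411} + \frac{193}{26} \cdot \frac{1}{16519}\right) - 31894 = \left(- \frac{15412}{1411} + \frac{193}{429494}\right) - 31894 = - \frac{6619089205}{606016034} - 31894 = - \frac{19334894477601}{606016034}$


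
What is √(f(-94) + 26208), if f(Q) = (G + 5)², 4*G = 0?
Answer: √26233 ≈ 161.97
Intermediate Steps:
G = 0 (G = (¼)*0 = 0)
f(Q) = 25 (f(Q) = (0 + 5)² = 5² = 25)
√(f(-94) + 26208) = √(25 + 26208) = √26233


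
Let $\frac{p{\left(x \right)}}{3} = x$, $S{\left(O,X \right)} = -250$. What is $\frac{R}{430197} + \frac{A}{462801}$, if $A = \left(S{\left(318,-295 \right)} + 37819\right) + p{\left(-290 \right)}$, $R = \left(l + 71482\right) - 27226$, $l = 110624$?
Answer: $\frac{29155472861}{66365200599} \approx 0.43932$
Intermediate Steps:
$p{\left(x \right)} = 3 x$
$R = 154880$ ($R = \left(110624 + 71482\right) - 27226 = 182106 - 27226 = 154880$)
$A = 36699$ ($A = \left(-250 + 37819\right) + 3 \left(-290\right) = 37569 - 870 = 36699$)
$\frac{R}{430197} + \frac{A}{462801} = \frac{154880}{430197} + \frac{36699}{462801} = 154880 \cdot \frac{1}{430197} + 36699 \cdot \frac{1}{462801} = \frac{154880}{430197} + \frac{12233}{154267} = \frac{29155472861}{66365200599}$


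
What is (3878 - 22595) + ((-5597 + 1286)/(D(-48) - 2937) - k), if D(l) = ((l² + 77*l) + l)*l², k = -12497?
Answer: -6884910343/1106899 ≈ -6220.0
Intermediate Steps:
D(l) = l²*(l² + 78*l) (D(l) = (l² + 78*l)*l² = l²*(l² + 78*l))
(3878 - 22595) + ((-5597 + 1286)/(D(-48) - 2937) - k) = (3878 - 22595) + ((-5597 + 1286)/((-48)³*(78 - 48) - 2937) - 1*(-12497)) = -18717 + (-4311/(-110592*30 - 2937) + 12497) = -18717 + (-4311/(-3317760 - 2937) + 12497) = -18717 + (-4311/(-3320697) + 12497) = -18717 + (-4311*(-1/3320697) + 12497) = -18717 + (1437/1106899 + 12497) = -18717 + 13832918240/1106899 = -6884910343/1106899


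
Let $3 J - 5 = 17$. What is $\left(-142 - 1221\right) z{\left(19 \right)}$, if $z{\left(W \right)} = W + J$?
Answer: $- \frac{107677}{3} \approx -35892.0$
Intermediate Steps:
$J = \frac{22}{3}$ ($J = \frac{5}{3} + \frac{1}{3} \cdot 17 = \frac{5}{3} + \frac{17}{3} = \frac{22}{3} \approx 7.3333$)
$z{\left(W \right)} = \frac{22}{3} + W$ ($z{\left(W \right)} = W + \frac{22}{3} = \frac{22}{3} + W$)
$\left(-142 - 1221\right) z{\left(19 \right)} = \left(-142 - 1221\right) \left(\frac{22}{3} + 19\right) = \left(-1363\right) \frac{79}{3} = - \frac{107677}{3}$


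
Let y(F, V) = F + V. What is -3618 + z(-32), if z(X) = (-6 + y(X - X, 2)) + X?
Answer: -3654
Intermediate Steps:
z(X) = -4 + X (z(X) = (-6 + ((X - X) + 2)) + X = (-6 + (0 + 2)) + X = (-6 + 2) + X = -4 + X)
-3618 + z(-32) = -3618 + (-4 - 32) = -3618 - 36 = -3654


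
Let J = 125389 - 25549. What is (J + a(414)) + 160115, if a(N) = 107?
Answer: 260062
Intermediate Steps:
J = 99840
(J + a(414)) + 160115 = (99840 + 107) + 160115 = 99947 + 160115 = 260062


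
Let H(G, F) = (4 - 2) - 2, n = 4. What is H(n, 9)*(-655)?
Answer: 0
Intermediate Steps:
H(G, F) = 0 (H(G, F) = 2 - 2 = 0)
H(n, 9)*(-655) = 0*(-655) = 0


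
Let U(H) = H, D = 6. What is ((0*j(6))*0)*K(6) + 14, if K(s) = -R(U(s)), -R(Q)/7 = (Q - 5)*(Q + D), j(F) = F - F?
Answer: 14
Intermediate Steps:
j(F) = 0
R(Q) = -7*(-5 + Q)*(6 + Q) (R(Q) = -7*(Q - 5)*(Q + 6) = -7*(-5 + Q)*(6 + Q))
K(s) = -210 + 7*s + 7*s² (K(s) = -(210 - 7*s - 7*s²) = -210 + 7*s + 7*s²)
((0*j(6))*0)*K(6) + 14 = ((0*0)*0)*(-210 + 7*6 + 7*6²) + 14 = (0*0)*(-210 + 42 + 7*36) + 14 = 0*(-210 + 42 + 252) + 14 = 0*84 + 14 = 0 + 14 = 14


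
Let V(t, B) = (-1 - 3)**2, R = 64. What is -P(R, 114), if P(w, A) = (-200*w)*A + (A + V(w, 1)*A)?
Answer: 1457262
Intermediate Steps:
V(t, B) = 16 (V(t, B) = (-4)**2 = 16)
P(w, A) = 17*A - 200*A*w (P(w, A) = (-200*w)*A + (A + 16*A) = -200*A*w + 17*A = 17*A - 200*A*w)
-P(R, 114) = -114*(17 - 200*64) = -114*(17 - 12800) = -114*(-12783) = -1*(-1457262) = 1457262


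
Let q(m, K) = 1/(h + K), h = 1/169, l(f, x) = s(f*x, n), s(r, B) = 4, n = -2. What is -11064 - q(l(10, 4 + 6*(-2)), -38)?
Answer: -71041775/6421 ≈ -11064.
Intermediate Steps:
l(f, x) = 4
h = 1/169 ≈ 0.0059172
q(m, K) = 1/(1/169 + K)
-11064 - q(l(10, 4 + 6*(-2)), -38) = -11064 - 169/(1 + 169*(-38)) = -11064 - 169/(1 - 6422) = -11064 - 169/(-6421) = -11064 - 169*(-1)/6421 = -11064 - 1*(-169/6421) = -11064 + 169/6421 = -71041775/6421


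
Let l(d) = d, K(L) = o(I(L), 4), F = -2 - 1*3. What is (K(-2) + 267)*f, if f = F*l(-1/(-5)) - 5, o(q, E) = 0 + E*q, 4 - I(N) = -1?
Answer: -1722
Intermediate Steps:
I(N) = 5 (I(N) = 4 - 1*(-1) = 4 + 1 = 5)
F = -5 (F = -2 - 3 = -5)
o(q, E) = E*q
K(L) = 20 (K(L) = 4*5 = 20)
f = -6 (f = -(-5)/(-5) - 5 = -(-5)*(-1)/5 - 5 = -5*1/5 - 5 = -1 - 5 = -6)
(K(-2) + 267)*f = (20 + 267)*(-6) = 287*(-6) = -1722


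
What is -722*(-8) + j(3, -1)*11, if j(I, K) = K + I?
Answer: 5798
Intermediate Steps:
j(I, K) = I + K
-722*(-8) + j(3, -1)*11 = -722*(-8) + (3 - 1)*11 = -361*(-16) + 2*11 = 5776 + 22 = 5798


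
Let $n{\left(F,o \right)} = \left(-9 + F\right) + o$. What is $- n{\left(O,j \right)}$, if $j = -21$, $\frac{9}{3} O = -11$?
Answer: $\frac{101}{3} \approx 33.667$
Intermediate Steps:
$O = - \frac{11}{3}$ ($O = \frac{1}{3} \left(-11\right) = - \frac{11}{3} \approx -3.6667$)
$n{\left(F,o \right)} = -9 + F + o$
$- n{\left(O,j \right)} = - (-9 - \frac{11}{3} - 21) = \left(-1\right) \left(- \frac{101}{3}\right) = \frac{101}{3}$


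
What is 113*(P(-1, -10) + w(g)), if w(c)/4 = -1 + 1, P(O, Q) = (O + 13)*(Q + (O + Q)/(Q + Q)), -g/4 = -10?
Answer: -64071/5 ≈ -12814.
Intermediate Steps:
g = 40 (g = -4*(-10) = 40)
P(O, Q) = (13 + O)*(Q + (O + Q)/(2*Q)) (P(O, Q) = (13 + O)*(Q + (O + Q)/((2*Q))) = (13 + O)*(Q + (O + Q)*(1/(2*Q))) = (13 + O)*(Q + (O + Q)/(2*Q)))
w(c) = 0 (w(c) = 4*(-1 + 1) = 4*0 = 0)
113*(P(-1, -10) + w(g)) = 113*((½)*((-1)² + 13*(-1) - 10*(13 - 1 + 26*(-10) + 2*(-1)*(-10)))/(-10) + 0) = 113*((½)*(-⅒)*(1 - 13 - 10*(13 - 1 - 260 + 20)) + 0) = 113*((½)*(-⅒)*(1 - 13 - 10*(-228)) + 0) = 113*((½)*(-⅒)*(1 - 13 + 2280) + 0) = 113*((½)*(-⅒)*2268 + 0) = 113*(-567/5 + 0) = 113*(-567/5) = -64071/5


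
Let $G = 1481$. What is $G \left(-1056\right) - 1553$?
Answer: $-1565489$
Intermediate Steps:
$G \left(-1056\right) - 1553 = 1481 \left(-1056\right) - 1553 = -1563936 - 1553 = -1565489$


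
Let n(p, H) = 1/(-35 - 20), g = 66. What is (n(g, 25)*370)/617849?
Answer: -74/6796339 ≈ -1.0888e-5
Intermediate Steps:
n(p, H) = -1/55 (n(p, H) = 1/(-55) = -1/55)
(n(g, 25)*370)/617849 = -1/55*370/617849 = -74/11*1/617849 = -74/6796339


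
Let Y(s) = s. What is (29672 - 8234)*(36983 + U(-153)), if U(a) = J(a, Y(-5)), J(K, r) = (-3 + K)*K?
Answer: 1304523738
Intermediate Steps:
J(K, r) = K*(-3 + K)
U(a) = a*(-3 + a)
(29672 - 8234)*(36983 + U(-153)) = (29672 - 8234)*(36983 - 153*(-3 - 153)) = 21438*(36983 - 153*(-156)) = 21438*(36983 + 23868) = 21438*60851 = 1304523738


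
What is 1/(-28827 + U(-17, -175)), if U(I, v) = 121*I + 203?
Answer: -1/30681 ≈ -3.2593e-5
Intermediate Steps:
U(I, v) = 203 + 121*I
1/(-28827 + U(-17, -175)) = 1/(-28827 + (203 + 121*(-17))) = 1/(-28827 + (203 - 2057)) = 1/(-28827 - 1854) = 1/(-30681) = -1/30681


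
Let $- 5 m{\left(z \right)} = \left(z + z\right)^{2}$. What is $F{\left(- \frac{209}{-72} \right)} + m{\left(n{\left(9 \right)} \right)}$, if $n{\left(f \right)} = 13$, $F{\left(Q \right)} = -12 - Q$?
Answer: $- \frac{54037}{360} \approx -150.1$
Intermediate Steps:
$m{\left(z \right)} = - \frac{4 z^{2}}{5}$ ($m{\left(z \right)} = - \frac{\left(z + z\right)^{2}}{5} = - \frac{\left(2 z\right)^{2}}{5} = - \frac{4 z^{2}}{5}$)
$F{\left(- \frac{209}{-72} \right)} + m{\left(n{\left(9 \right)} \right)} = \left(-12 - - \frac{209}{-72}\right) - \frac{4 \cdot 13^{2}}{5} = \left(-12 - \left(-209\right) \left(- \frac{1}{72}\right)\right) - \frac{676}{5} = \left(-12 - \frac{209}{72}\right) - \frac{676}{5} = - \frac{1073}{72} - \frac{676}{5} = - \frac{54037}{360}$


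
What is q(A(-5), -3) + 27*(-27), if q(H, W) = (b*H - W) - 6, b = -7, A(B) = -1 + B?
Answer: -690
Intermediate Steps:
q(H, W) = -6 - W - 7*H (q(H, W) = (-7*H - W) - 6 = (-W - 7*H) - 6 = -6 - W - 7*H)
q(A(-5), -3) + 27*(-27) = (-6 - 1*(-3) - 7*(-1 - 5)) + 27*(-27) = (-6 + 3 - 7*(-6)) - 729 = (-6 + 3 + 42) - 729 = 39 - 729 = -690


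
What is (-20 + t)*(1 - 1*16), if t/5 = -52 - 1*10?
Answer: 4950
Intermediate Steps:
t = -310 (t = 5*(-52 - 1*10) = 5*(-52 - 10) = 5*(-62) = -310)
(-20 + t)*(1 - 1*16) = (-20 - 310)*(1 - 1*16) = -330*(1 - 16) = -330*(-15) = 4950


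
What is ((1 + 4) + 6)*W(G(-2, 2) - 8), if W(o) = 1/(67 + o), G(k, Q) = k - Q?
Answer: ⅕ ≈ 0.20000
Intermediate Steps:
((1 + 4) + 6)*W(G(-2, 2) - 8) = ((1 + 4) + 6)/(67 + ((-2 - 1*2) - 8)) = (5 + 6)/(67 + ((-2 - 2) - 8)) = 11/(67 + (-4 - 8)) = 11/(67 - 12) = 11/55 = 11*(1/55) = ⅕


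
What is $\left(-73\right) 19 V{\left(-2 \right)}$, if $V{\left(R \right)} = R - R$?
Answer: $0$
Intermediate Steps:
$V{\left(R \right)} = 0$
$\left(-73\right) 19 V{\left(-2 \right)} = \left(-73\right) 19 \cdot 0 = \left(-1387\right) 0 = 0$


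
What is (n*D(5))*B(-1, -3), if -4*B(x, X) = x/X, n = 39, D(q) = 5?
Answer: -65/4 ≈ -16.250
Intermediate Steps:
B(x, X) = -x/(4*X)
(n*D(5))*B(-1, -3) = (39*5)*(-1/4*(-1)/(-3)) = 195*(-1/4*(-1)*(-1/3)) = 195*(-1/12) = -65/4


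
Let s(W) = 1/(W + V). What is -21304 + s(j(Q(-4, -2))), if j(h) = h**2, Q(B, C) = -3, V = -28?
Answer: -404777/19 ≈ -21304.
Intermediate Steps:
s(W) = 1/(-28 + W) (s(W) = 1/(W - 28) = 1/(-28 + W))
-21304 + s(j(Q(-4, -2))) = -21304 + 1/(-28 + (-3)**2) = -21304 + 1/(-28 + 9) = -21304 + 1/(-19) = -21304 - 1/19 = -404777/19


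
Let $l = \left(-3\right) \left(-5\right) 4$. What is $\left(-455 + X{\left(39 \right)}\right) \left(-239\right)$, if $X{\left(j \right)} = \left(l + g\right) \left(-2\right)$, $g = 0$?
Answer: $137425$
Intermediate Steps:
$l = 60$ ($l = 15 \cdot 4 = 60$)
$X{\left(j \right)} = -120$ ($X{\left(j \right)} = \left(60 + 0\right) \left(-2\right) = 60 \left(-2\right) = -120$)
$\left(-455 + X{\left(39 \right)}\right) \left(-239\right) = \left(-455 - 120\right) \left(-239\right) = \left(-575\right) \left(-239\right) = 137425$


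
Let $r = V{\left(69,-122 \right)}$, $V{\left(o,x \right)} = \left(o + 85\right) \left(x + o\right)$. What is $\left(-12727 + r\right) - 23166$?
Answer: $-44055$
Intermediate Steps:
$V{\left(o,x \right)} = \left(85 + o\right) \left(o + x\right)$
$r = -8162$ ($r = 69^{2} + 85 \cdot 69 + 85 \left(-122\right) + 69 \left(-122\right) = 4761 + 5865 - 10370 - 8418 = -8162$)
$\left(-12727 + r\right) - 23166 = \left(-12727 - 8162\right) - 23166 = -20889 - 23166 = -44055$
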